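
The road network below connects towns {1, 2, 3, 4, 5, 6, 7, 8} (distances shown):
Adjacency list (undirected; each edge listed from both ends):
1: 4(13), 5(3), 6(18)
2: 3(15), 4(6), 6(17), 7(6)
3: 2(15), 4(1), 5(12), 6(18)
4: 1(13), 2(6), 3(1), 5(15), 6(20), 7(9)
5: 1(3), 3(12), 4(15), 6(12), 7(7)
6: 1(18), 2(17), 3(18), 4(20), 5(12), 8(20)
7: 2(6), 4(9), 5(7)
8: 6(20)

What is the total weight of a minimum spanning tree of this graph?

55

Sort edges by weight, then run Kruskal:
3–4 (1): add — endpoints in different components.
1–5 (3): add — endpoints in different components.
2–4 (6): add — endpoints in different components.
2–7 (6): add — endpoints in different components.
5–7 (7): add — endpoints in different components.
4–7 (9): skip — 4 and 7 already connected.
3–5 (12): skip — 3 and 5 already connected.
5–6 (12): add — endpoints in different components.
1–4 (13): skip — 1 and 4 already connected.
2–3 (15): skip — 2 and 3 already connected.
4–5 (15): skip — 4 and 5 already connected.
2–6 (17): skip — 2 and 6 already connected.
1–6 (18): skip — 1 and 6 already connected.
3–6 (18): skip — 3 and 6 already connected.
4–6 (20): skip — 4 and 6 already connected.
6–8 (20): add — endpoints in different components.
MST edges: 3–4, 1–5, 2–4, 2–7, 5–7, 5–6, 6–8; total weight 1+3+6+6+7+12+20 = 55.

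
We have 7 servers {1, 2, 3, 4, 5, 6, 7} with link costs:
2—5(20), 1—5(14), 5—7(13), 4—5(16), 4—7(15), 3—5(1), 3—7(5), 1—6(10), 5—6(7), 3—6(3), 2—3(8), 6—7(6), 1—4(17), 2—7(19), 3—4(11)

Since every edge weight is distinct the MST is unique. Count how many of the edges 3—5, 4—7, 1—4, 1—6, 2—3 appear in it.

Sort edges by weight, then run Kruskal:
3—5 (1): add. Components now {1} {2} {3,5} {4} {6} {7}
3—6 (3): add. Components now {1} {2} {3,5,6} {4} {7}
3—7 (5): add. Components now {1} {2} {3,5,6,7} {4}
6—7 (6): skip — 6 and 7 already connected.
5—6 (7): skip — 5 and 6 already connected.
2—3 (8): add. Components now {1} {2,3,5,6,7} {4}
1—6 (10): add. Components now {1,2,3,5,6,7} {4}
3—4 (11): add. Components now {1,2,3,4,5,6,7}
MST edge set: {3—5, 3—6, 3—7, 2—3, 1—6, 3—4}.
Of the listed edges, {3—5, 1—6, 2—3} are in the MST → 3.

3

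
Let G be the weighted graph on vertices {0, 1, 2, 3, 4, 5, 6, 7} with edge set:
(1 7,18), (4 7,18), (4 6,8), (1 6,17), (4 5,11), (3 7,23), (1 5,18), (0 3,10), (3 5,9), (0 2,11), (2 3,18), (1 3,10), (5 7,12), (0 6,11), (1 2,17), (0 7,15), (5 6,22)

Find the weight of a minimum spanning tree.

Kruskal's algorithm — process edges by increasing weight (ties by edge label):
4 6 (8): add — endpoints in different components.
3 5 (9): add — endpoints in different components.
0 3 (10): add — endpoints in different components.
1 3 (10): add — endpoints in different components.
0 2 (11): add — endpoints in different components.
0 6 (11): add — endpoints in different components.
4 5 (11): skip — 4 and 5 already connected.
5 7 (12): add — endpoints in different components.
MST edges: 4 6, 3 5, 0 3, 1 3, 0 2, 0 6, 5 7; total weight 8+9+10+10+11+11+12 = 71.

71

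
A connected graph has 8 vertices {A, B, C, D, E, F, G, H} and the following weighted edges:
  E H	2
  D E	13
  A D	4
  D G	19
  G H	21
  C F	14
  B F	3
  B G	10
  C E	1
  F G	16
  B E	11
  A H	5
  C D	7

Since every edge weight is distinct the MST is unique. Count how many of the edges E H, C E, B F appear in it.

Kruskal: consider edges lightest-first.
C E (1): add — endpoints in different components.
E H (2): add — endpoints in different components.
B F (3): add — endpoints in different components.
A D (4): add — endpoints in different components.
A H (5): add — endpoints in different components.
C D (7): skip — C and D already connected.
B G (10): add — endpoints in different components.
B E (11): add — endpoints in different components.
MST edge set: {C E, E H, B F, A D, A H, B G, B E}.
Of the listed edges, {E H, C E, B F} are in the MST → 3.

3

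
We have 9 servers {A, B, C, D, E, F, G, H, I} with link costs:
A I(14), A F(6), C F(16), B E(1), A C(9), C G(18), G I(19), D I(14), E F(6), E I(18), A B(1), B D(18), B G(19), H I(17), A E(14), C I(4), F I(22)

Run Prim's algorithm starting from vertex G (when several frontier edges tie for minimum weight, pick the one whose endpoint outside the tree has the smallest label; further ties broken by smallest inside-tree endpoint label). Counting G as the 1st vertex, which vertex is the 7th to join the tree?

F

Prim, starting at G.
Step 1: cheapest edge leaving the tree is C G (18); add C.
Step 2: cheapest edge leaving the tree is C I (4); add I.
Step 3: cheapest edge leaving the tree is A C (9); add A.
Step 4: cheapest edge leaving the tree is A B (1); add B.
Step 5: cheapest edge leaving the tree is B E (1); add E.
Step 6: cheapest edge leaving the tree is A F (6); add F.
Step 7: cheapest edge leaving the tree is D I (14); add D.
Step 8: cheapest edge leaving the tree is H I (17); add H.
Vertex order: G, C, I, A, B, E, F, D, H. The 7th vertex is F.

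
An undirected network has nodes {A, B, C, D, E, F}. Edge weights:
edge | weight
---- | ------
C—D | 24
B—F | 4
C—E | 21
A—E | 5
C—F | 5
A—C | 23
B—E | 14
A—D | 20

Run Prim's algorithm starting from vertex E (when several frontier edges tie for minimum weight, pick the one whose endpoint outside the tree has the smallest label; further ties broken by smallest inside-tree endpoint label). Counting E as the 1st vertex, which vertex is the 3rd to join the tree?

Prim's algorithm from E:
Step 1: frontier [A—E 5, B—E 14, C—E 21] → take A—E (5); add A.
Step 2: frontier [A—D 20, A—C 23, B—E 14, C—E 21] → take B—E (14); add B.
Step 3: frontier [A—D 20, A—C 23, B—F 4, C—E 21] → take B—F (4); add F.
Step 4: frontier [A—D 20, A—C 23, C—E 21, C—F 5] → take C—F (5); add C.
Step 5: frontier [A—D 20, C—D 24] → take A—D (20); add D.
Vertex order: E, A, B, F, C, D. The 3rd vertex is B.

B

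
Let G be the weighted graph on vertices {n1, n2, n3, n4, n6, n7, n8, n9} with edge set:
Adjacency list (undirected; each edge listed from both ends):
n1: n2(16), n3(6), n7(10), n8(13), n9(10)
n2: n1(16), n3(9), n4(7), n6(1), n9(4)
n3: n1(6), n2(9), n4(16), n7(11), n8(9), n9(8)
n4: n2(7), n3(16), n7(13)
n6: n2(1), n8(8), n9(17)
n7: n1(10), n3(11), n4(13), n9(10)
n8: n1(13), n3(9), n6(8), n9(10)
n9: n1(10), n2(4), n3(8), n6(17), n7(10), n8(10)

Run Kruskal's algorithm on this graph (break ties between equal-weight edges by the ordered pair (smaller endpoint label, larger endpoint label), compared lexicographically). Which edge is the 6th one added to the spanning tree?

n6-n8

Sort edges by weight, then run Kruskal:
n2 n6 (1): add — endpoints in different components.
n2 n9 (4): add — endpoints in different components.
n1 n3 (6): add — endpoints in different components.
n2 n4 (7): add — endpoints in different components.
n3 n9 (8): add — endpoints in different components.
n6 n8 (8): add — endpoints in different components.
n2 n3 (9): skip — n3 and n2 already connected.
n3 n8 (9): skip — n3 and n8 already connected.
n1 n7 (10): add — endpoints in different components.
The 6th edge added is n6 n8.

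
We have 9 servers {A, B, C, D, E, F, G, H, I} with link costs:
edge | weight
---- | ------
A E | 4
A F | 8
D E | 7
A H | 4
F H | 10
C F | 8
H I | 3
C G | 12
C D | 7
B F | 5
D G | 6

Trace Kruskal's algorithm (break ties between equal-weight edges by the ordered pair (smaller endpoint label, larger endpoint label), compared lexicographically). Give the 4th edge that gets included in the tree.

Sort edges by weight, then run Kruskal:
H I (3): add — endpoints in different components.
A E (4): add — endpoints in different components.
A H (4): add — endpoints in different components.
B F (5): add — endpoints in different components.
D G (6): add — endpoints in different components.
C D (7): add — endpoints in different components.
D E (7): add — endpoints in different components.
A F (8): add — endpoints in different components.
The 4th edge added is B F.

B-F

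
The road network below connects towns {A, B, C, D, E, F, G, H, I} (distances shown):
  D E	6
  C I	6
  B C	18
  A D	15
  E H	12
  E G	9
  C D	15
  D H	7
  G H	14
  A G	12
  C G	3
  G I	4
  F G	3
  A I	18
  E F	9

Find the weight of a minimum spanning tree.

Sort edges by weight, then run Kruskal:
C G (3): add — endpoints in different components.
F G (3): add — endpoints in different components.
G I (4): add — endpoints in different components.
C I (6): skip — C and I already connected.
D E (6): add — endpoints in different components.
D H (7): add — endpoints in different components.
E F (9): add — endpoints in different components.
E G (9): skip — E and G already connected.
A G (12): add — endpoints in different components.
E H (12): skip — E and H already connected.
G H (14): skip — G and H already connected.
A D (15): skip — A and D already connected.
C D (15): skip — C and D already connected.
A I (18): skip — A and I already connected.
B C (18): add — endpoints in different components.
MST edges: C G, F G, G I, D E, D H, E F, A G, B C; total weight 3+3+4+6+7+9+12+18 = 62.

62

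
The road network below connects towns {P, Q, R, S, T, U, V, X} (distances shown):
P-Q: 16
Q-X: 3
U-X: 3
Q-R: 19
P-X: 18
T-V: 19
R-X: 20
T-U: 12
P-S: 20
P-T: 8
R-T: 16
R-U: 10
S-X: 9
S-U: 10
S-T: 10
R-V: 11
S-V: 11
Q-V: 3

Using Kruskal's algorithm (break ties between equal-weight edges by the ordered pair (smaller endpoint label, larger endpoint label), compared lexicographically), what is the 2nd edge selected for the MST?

Kruskal's algorithm — process edges by increasing weight (ties by edge label):
Q-V (3): add — endpoints in different components.
Q-X (3): add — endpoints in different components.
U-X (3): add — endpoints in different components.
P-T (8): add — endpoints in different components.
S-X (9): add — endpoints in different components.
R-U (10): add — endpoints in different components.
S-T (10): add — endpoints in different components.
The 2nd edge added is Q-X.

Q-X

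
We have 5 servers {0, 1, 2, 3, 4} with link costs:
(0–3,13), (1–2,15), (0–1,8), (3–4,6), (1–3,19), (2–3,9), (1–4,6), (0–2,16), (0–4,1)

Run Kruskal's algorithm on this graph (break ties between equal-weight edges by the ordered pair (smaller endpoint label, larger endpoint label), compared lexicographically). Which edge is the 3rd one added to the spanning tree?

3-4

Kruskal's algorithm — process edges by increasing weight (ties by edge label):
0–4 (1): add — endpoints in different components.
1–4 (6): add — endpoints in different components.
3–4 (6): add — endpoints in different components.
0–1 (8): skip — 0 and 1 already connected.
2–3 (9): add — endpoints in different components.
The 3rd edge added is 3–4.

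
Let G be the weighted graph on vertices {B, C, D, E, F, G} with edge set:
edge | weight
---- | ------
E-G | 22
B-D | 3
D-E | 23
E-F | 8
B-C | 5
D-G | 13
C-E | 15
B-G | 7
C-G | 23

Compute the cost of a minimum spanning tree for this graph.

Kruskal: consider edges lightest-first.
B-D (3): add. Components now {B,D} {C} {E} {F} {G}
B-C (5): add. Components now {B,C,D} {E} {F} {G}
B-G (7): add. Components now {B,C,D,G} {E} {F}
E-F (8): add. Components now {B,C,D,G} {E,F}
D-G (13): skip — D and G already connected.
C-E (15): add. Components now {B,C,D,E,F,G}
MST edges: B-D, B-C, B-G, E-F, C-E; total weight 3+5+7+8+15 = 38.

38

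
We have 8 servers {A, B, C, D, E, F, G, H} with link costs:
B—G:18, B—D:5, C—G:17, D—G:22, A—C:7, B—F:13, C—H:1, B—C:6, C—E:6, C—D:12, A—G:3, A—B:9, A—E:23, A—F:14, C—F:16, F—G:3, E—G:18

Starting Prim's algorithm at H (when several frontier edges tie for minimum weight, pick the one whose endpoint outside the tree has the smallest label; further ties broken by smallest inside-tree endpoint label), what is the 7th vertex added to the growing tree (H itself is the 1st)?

Prim, starting at H.
Step 1: cheapest edge leaving the tree is C—H (1); add C.
Step 2: cheapest edge leaving the tree is B—C (6); add B.
Step 3: cheapest edge leaving the tree is B—D (5); add D.
Step 4: cheapest edge leaving the tree is C—E (6); add E.
Step 5: cheapest edge leaving the tree is A—C (7); add A.
Step 6: cheapest edge leaving the tree is A—G (3); add G.
Step 7: cheapest edge leaving the tree is F—G (3); add F.
Vertex order: H, C, B, D, E, A, G, F. The 7th vertex is G.

G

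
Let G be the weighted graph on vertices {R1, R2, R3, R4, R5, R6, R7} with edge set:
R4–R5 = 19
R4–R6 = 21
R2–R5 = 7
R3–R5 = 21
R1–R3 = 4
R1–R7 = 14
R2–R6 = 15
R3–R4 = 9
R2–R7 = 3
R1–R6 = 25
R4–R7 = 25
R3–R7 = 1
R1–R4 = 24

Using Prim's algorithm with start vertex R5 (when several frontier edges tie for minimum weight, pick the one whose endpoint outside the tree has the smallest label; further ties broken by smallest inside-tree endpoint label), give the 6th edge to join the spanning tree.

Prim, starting at R5.
Step 1: cheapest edge leaving the tree is R2–R5 (7); add R2.
Step 2: cheapest edge leaving the tree is R2–R7 (3); add R7.
Step 3: cheapest edge leaving the tree is R3–R7 (1); add R3.
Step 4: cheapest edge leaving the tree is R1–R3 (4); add R1.
Step 5: cheapest edge leaving the tree is R3–R4 (9); add R4.
Step 6: cheapest edge leaving the tree is R2–R6 (15); add R6.
The 6th edge added is R2–R6.

R2-R6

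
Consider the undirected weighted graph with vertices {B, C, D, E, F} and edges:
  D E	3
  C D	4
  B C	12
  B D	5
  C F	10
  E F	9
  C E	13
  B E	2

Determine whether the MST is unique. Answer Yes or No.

Kruskal's algorithm — process edges by increasing weight (ties by edge label):
B E (2): add. Components now {B,E} {C} {D} {F}
D E (3): add. Components now {B,D,E} {C} {F}
C D (4): add. Components now {B,C,D,E} {F}
B D (5): skip — B and D already connected.
E F (9): add. Components now {B,C,D,E,F}
Every non-tree edge has weight strictly greater than the heaviest edge on the tree path between its endpoints, so the MST is unique.

Yes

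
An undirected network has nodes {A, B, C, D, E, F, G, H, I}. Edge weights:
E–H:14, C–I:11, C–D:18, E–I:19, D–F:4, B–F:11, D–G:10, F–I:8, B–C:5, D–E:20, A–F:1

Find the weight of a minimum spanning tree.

72

Prim, starting at D.
Step 1: frontier [D–F 4, D–G 10, C–D 18, D–E 20] → take D–F (4); add F.
Step 2: frontier [D–G 10, C–D 18, D–E 20, A–F 1, F–I 8, B–F 11] → take A–F (1); add A.
Step 3: frontier [D–G 10, C–D 18, D–E 20, F–I 8, B–F 11] → take F–I (8); add I.
Step 4: frontier [D–G 10, C–D 18, D–E 20, B–F 11, C–I 11, E–I 19] → take D–G (10); add G.
Step 5: frontier [C–D 18, D–E 20, B–F 11, C–I 11, E–I 19] → take B–F (11); add B.
Step 6: frontier [B–C 5, C–D 18, D–E 20, C–I 11, E–I 19] → take B–C (5); add C.
Step 7: frontier [D–E 20, E–I 19] → take E–I (19); add E.
Step 8: frontier [E–H 14] → take E–H (14); add H.
MST edges: D–F, A–F, F–I, D–G, B–F, B–C, E–I, E–H; total weight 4+1+8+10+11+5+19+14 = 72.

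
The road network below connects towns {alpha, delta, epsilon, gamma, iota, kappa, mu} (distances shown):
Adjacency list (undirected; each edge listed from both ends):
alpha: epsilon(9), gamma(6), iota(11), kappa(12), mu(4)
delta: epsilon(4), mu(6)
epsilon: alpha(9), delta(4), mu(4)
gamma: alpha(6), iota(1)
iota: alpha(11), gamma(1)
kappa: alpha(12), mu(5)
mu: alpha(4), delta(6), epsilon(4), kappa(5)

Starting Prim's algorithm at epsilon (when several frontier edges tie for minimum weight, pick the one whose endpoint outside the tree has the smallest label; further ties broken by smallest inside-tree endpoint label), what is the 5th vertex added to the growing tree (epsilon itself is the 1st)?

kappa

Prim's algorithm from epsilon:
Step 1: frontier [delta-epsilon 4, epsilon-mu 4, alpha-epsilon 9] → take delta-epsilon (4); add delta.
Step 2: frontier [delta-mu 6, epsilon-mu 4, alpha-epsilon 9] → take epsilon-mu (4); add mu.
Step 3: frontier [alpha-epsilon 9, alpha-mu 4, kappa-mu 5] → take alpha-mu (4); add alpha.
Step 4: frontier [alpha-gamma 6, alpha-iota 11, alpha-kappa 12, kappa-mu 5] → take kappa-mu (5); add kappa.
Step 5: frontier [alpha-gamma 6, alpha-iota 11] → take alpha-gamma (6); add gamma.
Step 6: frontier [alpha-iota 11, gamma-iota 1] → take gamma-iota (1); add iota.
Vertex order: epsilon, delta, mu, alpha, kappa, gamma, iota. The 5th vertex is kappa.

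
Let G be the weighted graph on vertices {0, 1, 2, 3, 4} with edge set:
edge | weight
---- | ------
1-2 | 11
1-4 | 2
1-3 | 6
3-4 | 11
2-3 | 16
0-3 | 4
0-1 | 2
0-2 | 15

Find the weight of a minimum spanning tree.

19

Grow the tree from 1 using Prim:
Step 1: frontier [0-1 2, 1-4 2, 1-3 6, 1-2 11] → take 0-1 (2); add 0.
Step 2: frontier [0-3 4, 0-2 15, 1-4 2, 1-3 6, 1-2 11] → take 1-4 (2); add 4.
Step 3: frontier [0-3 4, 0-2 15, 1-3 6, 1-2 11, 3-4 11] → take 0-3 (4); add 3.
Step 4: frontier [0-2 15, 1-2 11, 2-3 16] → take 1-2 (11); add 2.
MST edges: 0-1, 1-4, 0-3, 1-2; total weight 2+2+4+11 = 19.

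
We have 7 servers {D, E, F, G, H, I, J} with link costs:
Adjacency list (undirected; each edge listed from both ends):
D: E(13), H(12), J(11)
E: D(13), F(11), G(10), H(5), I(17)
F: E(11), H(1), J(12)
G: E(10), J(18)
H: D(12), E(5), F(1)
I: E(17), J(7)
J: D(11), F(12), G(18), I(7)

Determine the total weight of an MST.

46

Sort edges by weight, then run Kruskal:
F H (1): add. Components now {D} {E} {F,H} {G} {I} {J}
E H (5): add. Components now {D} {E,F,H} {G} {I} {J}
I J (7): add. Components now {D} {E,F,H} {G} {I,J}
E G (10): add. Components now {D} {E,F,G,H} {I,J}
D J (11): add. Components now {D,I,J} {E,F,G,H}
E F (11): skip — E and F already connected.
D H (12): add. Components now {D,E,F,G,H,I,J}
MST edges: F H, E H, I J, E G, D J, D H; total weight 1+5+7+10+11+12 = 46.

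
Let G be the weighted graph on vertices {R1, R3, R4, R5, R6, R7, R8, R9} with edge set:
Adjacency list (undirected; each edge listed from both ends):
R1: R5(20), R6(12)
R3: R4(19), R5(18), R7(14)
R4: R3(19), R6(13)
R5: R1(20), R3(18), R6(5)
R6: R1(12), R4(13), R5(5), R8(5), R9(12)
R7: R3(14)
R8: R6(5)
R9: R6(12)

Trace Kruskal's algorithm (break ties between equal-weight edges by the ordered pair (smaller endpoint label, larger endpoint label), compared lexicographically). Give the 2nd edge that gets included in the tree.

Kruskal: consider edges lightest-first.
R5 R6 (5): add — endpoints in different components.
R6 R8 (5): add — endpoints in different components.
R1 R6 (12): add — endpoints in different components.
R6 R9 (12): add — endpoints in different components.
R4 R6 (13): add — endpoints in different components.
R3 R7 (14): add — endpoints in different components.
R3 R5 (18): add — endpoints in different components.
The 2nd edge added is R6 R8.

R6-R8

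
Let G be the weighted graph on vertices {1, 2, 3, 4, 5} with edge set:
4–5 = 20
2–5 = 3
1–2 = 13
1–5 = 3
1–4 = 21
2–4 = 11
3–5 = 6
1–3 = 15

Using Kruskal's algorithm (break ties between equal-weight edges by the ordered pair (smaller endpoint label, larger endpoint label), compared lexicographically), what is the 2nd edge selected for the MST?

2-5

Sort edges by weight, then run Kruskal:
1–5 (3): add. Components now {1,5} {2} {3} {4}
2–5 (3): add. Components now {1,2,5} {3} {4}
3–5 (6): add. Components now {1,2,3,5} {4}
2–4 (11): add. Components now {1,2,3,4,5}
The 2nd edge added is 2–5.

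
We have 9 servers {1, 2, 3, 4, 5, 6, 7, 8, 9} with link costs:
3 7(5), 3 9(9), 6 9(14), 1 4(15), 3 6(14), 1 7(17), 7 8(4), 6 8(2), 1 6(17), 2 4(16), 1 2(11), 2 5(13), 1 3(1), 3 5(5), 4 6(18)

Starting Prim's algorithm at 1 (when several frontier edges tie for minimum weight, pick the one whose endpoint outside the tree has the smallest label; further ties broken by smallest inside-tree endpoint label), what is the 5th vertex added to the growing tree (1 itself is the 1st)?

Prim, starting at 1.
Step 1: cheapest edge leaving the tree is 1 3 (1); add 3.
Step 2: cheapest edge leaving the tree is 3 5 (5); add 5.
Step 3: cheapest edge leaving the tree is 3 7 (5); add 7.
Step 4: cheapest edge leaving the tree is 7 8 (4); add 8.
Step 5: cheapest edge leaving the tree is 6 8 (2); add 6.
Step 6: cheapest edge leaving the tree is 3 9 (9); add 9.
Step 7: cheapest edge leaving the tree is 1 2 (11); add 2.
Step 8: cheapest edge leaving the tree is 1 4 (15); add 4.
Vertex order: 1, 3, 5, 7, 8, 6, 9, 2, 4. The 5th vertex is 8.

8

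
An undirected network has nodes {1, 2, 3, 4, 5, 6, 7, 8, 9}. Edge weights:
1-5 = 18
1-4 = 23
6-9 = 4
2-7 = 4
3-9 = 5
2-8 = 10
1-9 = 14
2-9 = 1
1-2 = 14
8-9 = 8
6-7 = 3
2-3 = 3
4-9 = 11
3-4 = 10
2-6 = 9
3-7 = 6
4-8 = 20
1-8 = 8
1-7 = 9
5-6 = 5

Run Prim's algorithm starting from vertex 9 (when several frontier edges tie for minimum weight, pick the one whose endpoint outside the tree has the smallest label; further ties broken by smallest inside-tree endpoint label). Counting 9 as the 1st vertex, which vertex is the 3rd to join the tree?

Prim's algorithm from 9:
Step 1: cheapest edge leaving the tree is 2-9 (1); add 2.
Step 2: cheapest edge leaving the tree is 2-3 (3); add 3.
Step 3: cheapest edge leaving the tree is 6-9 (4); add 6.
Step 4: cheapest edge leaving the tree is 6-7 (3); add 7.
Step 5: cheapest edge leaving the tree is 5-6 (5); add 5.
Step 6: cheapest edge leaving the tree is 8-9 (8); add 8.
Step 7: cheapest edge leaving the tree is 1-8 (8); add 1.
Step 8: cheapest edge leaving the tree is 3-4 (10); add 4.
Vertex order: 9, 2, 3, 6, 7, 5, 8, 1, 4. The 3rd vertex is 3.

3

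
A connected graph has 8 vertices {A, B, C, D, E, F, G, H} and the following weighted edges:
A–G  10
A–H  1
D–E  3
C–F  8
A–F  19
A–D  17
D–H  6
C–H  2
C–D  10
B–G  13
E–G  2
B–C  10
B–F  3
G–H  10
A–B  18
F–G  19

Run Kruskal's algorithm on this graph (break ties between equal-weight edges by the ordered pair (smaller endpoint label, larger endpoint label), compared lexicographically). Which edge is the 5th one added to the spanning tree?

D-E

Kruskal's algorithm — process edges by increasing weight (ties by edge label):
A–H (1): add — endpoints in different components.
C–H (2): add — endpoints in different components.
E–G (2): add — endpoints in different components.
B–F (3): add — endpoints in different components.
D–E (3): add — endpoints in different components.
D–H (6): add — endpoints in different components.
C–F (8): add — endpoints in different components.
The 5th edge added is D–E.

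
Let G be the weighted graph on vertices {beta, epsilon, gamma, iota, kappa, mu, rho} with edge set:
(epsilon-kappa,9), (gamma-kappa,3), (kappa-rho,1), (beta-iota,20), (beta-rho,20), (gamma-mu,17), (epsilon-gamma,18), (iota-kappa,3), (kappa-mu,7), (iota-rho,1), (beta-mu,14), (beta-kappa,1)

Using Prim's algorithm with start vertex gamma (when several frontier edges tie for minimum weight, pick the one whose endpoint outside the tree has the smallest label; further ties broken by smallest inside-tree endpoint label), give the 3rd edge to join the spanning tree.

Prim's algorithm from gamma:
Step 1: cheapest edge leaving the tree is gamma-kappa (3); add kappa.
Step 2: cheapest edge leaving the tree is beta-kappa (1); add beta.
Step 3: cheapest edge leaving the tree is kappa-rho (1); add rho.
Step 4: cheapest edge leaving the tree is iota-rho (1); add iota.
Step 5: cheapest edge leaving the tree is kappa-mu (7); add mu.
Step 6: cheapest edge leaving the tree is epsilon-kappa (9); add epsilon.
The 3rd edge added is kappa-rho.

kappa-rho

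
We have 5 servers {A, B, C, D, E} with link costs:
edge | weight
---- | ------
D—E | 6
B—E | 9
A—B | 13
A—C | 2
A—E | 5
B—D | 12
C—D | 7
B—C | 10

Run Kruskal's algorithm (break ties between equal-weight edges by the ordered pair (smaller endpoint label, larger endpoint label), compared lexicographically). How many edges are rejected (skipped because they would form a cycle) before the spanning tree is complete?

1

Kruskal: consider edges lightest-first.
A—C (2): add. Components now {A,C} {B} {D} {E}
A—E (5): add. Components now {A,C,E} {B} {D}
D—E (6): add. Components now {A,C,D,E} {B}
C—D (7): skip — C and D already connected.
B—E (9): add. Components now {A,B,C,D,E}
Edges rejected before the tree was complete: 1.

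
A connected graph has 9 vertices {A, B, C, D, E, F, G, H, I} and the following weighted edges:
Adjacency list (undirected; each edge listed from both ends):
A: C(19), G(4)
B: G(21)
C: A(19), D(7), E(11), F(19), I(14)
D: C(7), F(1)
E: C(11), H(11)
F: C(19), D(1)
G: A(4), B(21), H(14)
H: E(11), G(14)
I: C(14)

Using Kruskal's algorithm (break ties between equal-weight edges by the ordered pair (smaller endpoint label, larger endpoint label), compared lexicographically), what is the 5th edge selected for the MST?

Kruskal: consider edges lightest-first.
D—F (1): add — endpoints in different components.
A—G (4): add — endpoints in different components.
C—D (7): add — endpoints in different components.
C—E (11): add — endpoints in different components.
E—H (11): add — endpoints in different components.
C—I (14): add — endpoints in different components.
G—H (14): add — endpoints in different components.
A—C (19): skip — A and C already connected.
C—F (19): skip — C and F already connected.
B—G (21): add — endpoints in different components.
The 5th edge added is E—H.

E-H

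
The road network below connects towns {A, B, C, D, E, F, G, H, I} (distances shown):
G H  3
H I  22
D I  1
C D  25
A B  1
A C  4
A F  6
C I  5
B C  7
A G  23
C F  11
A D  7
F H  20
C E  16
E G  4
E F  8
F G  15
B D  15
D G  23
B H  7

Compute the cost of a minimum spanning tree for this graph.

31

Kruskal's algorithm — process edges by increasing weight (ties by edge label):
A B (1): add — endpoints in different components.
D I (1): add — endpoints in different components.
G H (3): add — endpoints in different components.
A C (4): add — endpoints in different components.
E G (4): add — endpoints in different components.
C I (5): add — endpoints in different components.
A F (6): add — endpoints in different components.
A D (7): skip — A and D already connected.
B C (7): skip — B and C already connected.
B H (7): add — endpoints in different components.
MST edges: A B, D I, G H, A C, E G, C I, A F, B H; total weight 1+1+3+4+4+5+6+7 = 31.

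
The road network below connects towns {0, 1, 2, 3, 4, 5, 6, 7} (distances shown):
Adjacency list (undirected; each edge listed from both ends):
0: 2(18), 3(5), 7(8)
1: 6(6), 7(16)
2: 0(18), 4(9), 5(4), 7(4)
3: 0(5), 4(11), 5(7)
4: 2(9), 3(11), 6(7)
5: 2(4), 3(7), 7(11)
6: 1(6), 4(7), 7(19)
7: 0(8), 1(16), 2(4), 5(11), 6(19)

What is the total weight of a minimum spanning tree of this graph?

Prim's algorithm from 4:
Step 1: cheapest edge leaving the tree is 4–6 (7); add 6.
Step 2: cheapest edge leaving the tree is 1–6 (6); add 1.
Step 3: cheapest edge leaving the tree is 2–4 (9); add 2.
Step 4: cheapest edge leaving the tree is 2–5 (4); add 5.
Step 5: cheapest edge leaving the tree is 2–7 (4); add 7.
Step 6: cheapest edge leaving the tree is 3–5 (7); add 3.
Step 7: cheapest edge leaving the tree is 0–3 (5); add 0.
MST edges: 4–6, 1–6, 2–4, 2–5, 2–7, 3–5, 0–3; total weight 7+6+9+4+4+7+5 = 42.

42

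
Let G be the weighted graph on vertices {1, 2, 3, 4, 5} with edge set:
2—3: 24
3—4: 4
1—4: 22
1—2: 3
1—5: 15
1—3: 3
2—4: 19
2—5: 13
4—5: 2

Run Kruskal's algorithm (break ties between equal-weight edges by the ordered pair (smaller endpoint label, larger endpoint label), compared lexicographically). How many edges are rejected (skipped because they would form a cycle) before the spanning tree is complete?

Kruskal's algorithm — process edges by increasing weight (ties by edge label):
4—5 (2): add — endpoints in different components.
1—2 (3): add — endpoints in different components.
1—3 (3): add — endpoints in different components.
3—4 (4): add — endpoints in different components.
Edges rejected before the tree was complete: 0.

0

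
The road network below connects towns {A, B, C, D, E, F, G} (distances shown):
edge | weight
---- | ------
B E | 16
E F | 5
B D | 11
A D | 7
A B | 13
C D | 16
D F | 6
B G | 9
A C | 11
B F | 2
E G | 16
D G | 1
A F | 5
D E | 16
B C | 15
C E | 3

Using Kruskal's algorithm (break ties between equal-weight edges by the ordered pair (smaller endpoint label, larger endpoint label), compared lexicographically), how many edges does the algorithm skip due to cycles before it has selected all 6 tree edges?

0

Kruskal's algorithm — process edges by increasing weight (ties by edge label):
D G (1): add — endpoints in different components.
B F (2): add — endpoints in different components.
C E (3): add — endpoints in different components.
A F (5): add — endpoints in different components.
E F (5): add — endpoints in different components.
D F (6): add — endpoints in different components.
Edges rejected before the tree was complete: 0.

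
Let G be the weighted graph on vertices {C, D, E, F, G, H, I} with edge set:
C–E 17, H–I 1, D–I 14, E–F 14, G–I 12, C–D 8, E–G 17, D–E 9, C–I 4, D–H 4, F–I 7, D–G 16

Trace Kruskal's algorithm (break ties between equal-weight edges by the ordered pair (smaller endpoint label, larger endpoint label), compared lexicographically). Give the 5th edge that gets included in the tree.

D-E

Sort edges by weight, then run Kruskal:
H–I (1): add — endpoints in different components.
C–I (4): add — endpoints in different components.
D–H (4): add — endpoints in different components.
F–I (7): add — endpoints in different components.
C–D (8): skip — C and D already connected.
D–E (9): add — endpoints in different components.
G–I (12): add — endpoints in different components.
The 5th edge added is D–E.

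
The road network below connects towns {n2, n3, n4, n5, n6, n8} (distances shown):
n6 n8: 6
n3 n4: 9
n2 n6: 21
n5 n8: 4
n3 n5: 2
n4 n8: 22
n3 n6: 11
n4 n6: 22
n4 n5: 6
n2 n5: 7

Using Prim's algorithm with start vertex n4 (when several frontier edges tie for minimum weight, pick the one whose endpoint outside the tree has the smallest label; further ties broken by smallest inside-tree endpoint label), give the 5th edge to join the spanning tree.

Grow the tree from n4 using Prim:
Step 1: cheapest edge leaving the tree is n4 n5 (6); add n5.
Step 2: cheapest edge leaving the tree is n3 n5 (2); add n3.
Step 3: cheapest edge leaving the tree is n5 n8 (4); add n8.
Step 4: cheapest edge leaving the tree is n6 n8 (6); add n6.
Step 5: cheapest edge leaving the tree is n2 n5 (7); add n2.
The 5th edge added is n2 n5.

n2-n5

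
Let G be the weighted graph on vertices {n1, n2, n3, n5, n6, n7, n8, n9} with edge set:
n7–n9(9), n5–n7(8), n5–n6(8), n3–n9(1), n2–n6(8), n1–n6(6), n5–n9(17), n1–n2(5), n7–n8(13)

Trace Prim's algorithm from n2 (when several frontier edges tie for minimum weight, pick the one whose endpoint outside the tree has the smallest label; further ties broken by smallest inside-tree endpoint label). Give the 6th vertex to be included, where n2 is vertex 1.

n9

Prim's algorithm from n2:
Step 1: cheapest edge leaving the tree is n1–n2 (5); add n1.
Step 2: cheapest edge leaving the tree is n1–n6 (6); add n6.
Step 3: cheapest edge leaving the tree is n5–n6 (8); add n5.
Step 4: cheapest edge leaving the tree is n5–n7 (8); add n7.
Step 5: cheapest edge leaving the tree is n7–n9 (9); add n9.
Step 6: cheapest edge leaving the tree is n3–n9 (1); add n3.
Step 7: cheapest edge leaving the tree is n7–n8 (13); add n8.
Vertex order: n2, n1, n6, n5, n7, n9, n3, n8. The 6th vertex is n9.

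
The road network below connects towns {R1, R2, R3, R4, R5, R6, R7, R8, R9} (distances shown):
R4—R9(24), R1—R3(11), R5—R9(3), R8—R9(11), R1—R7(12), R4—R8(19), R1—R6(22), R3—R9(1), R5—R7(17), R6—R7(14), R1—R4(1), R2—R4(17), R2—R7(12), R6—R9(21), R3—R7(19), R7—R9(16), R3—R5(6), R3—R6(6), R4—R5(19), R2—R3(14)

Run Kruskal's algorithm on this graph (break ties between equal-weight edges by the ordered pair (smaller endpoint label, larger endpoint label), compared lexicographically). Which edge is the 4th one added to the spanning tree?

Sort edges by weight, then run Kruskal:
R1—R4 (1): add — endpoints in different components.
R3—R9 (1): add — endpoints in different components.
R5—R9 (3): add — endpoints in different components.
R3—R5 (6): skip — R5 and R3 already connected.
R3—R6 (6): add — endpoints in different components.
R1—R3 (11): add — endpoints in different components.
R8—R9 (11): add — endpoints in different components.
R1—R7 (12): add — endpoints in different components.
R2—R7 (12): add — endpoints in different components.
The 4th edge added is R3—R6.

R3-R6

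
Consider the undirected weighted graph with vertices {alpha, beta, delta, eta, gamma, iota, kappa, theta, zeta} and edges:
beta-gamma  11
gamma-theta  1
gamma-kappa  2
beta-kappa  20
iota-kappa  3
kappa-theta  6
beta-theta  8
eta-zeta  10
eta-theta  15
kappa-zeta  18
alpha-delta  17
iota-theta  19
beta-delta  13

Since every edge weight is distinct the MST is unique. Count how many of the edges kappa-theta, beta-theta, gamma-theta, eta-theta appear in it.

Kruskal's algorithm — process edges by increasing weight (ties by edge label):
gamma-theta (1): add — endpoints in different components.
gamma-kappa (2): add — endpoints in different components.
iota-kappa (3): add — endpoints in different components.
kappa-theta (6): skip — kappa and theta already connected.
beta-theta (8): add — endpoints in different components.
eta-zeta (10): add — endpoints in different components.
beta-gamma (11): skip — beta and gamma already connected.
beta-delta (13): add — endpoints in different components.
eta-theta (15): add — endpoints in different components.
alpha-delta (17): add — endpoints in different components.
MST edge set: {gamma-theta, gamma-kappa, iota-kappa, beta-theta, eta-zeta, beta-delta, eta-theta, alpha-delta}.
Of the listed edges, {beta-theta, gamma-theta, eta-theta} are in the MST → 3.

3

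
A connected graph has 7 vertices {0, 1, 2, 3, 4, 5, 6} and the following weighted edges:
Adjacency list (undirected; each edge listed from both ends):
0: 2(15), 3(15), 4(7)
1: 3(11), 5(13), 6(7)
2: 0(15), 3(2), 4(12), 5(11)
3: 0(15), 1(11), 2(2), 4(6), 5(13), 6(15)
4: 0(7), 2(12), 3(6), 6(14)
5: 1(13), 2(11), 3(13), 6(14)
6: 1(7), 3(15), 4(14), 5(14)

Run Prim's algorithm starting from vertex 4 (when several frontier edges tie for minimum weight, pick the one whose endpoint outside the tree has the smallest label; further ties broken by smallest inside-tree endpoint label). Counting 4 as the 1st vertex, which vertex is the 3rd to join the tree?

2

Prim, starting at 4.
Step 1: cheapest edge leaving the tree is 3 4 (6); add 3.
Step 2: cheapest edge leaving the tree is 2 3 (2); add 2.
Step 3: cheapest edge leaving the tree is 0 4 (7); add 0.
Step 4: cheapest edge leaving the tree is 1 3 (11); add 1.
Step 5: cheapest edge leaving the tree is 1 6 (7); add 6.
Step 6: cheapest edge leaving the tree is 2 5 (11); add 5.
Vertex order: 4, 3, 2, 0, 1, 6, 5. The 3rd vertex is 2.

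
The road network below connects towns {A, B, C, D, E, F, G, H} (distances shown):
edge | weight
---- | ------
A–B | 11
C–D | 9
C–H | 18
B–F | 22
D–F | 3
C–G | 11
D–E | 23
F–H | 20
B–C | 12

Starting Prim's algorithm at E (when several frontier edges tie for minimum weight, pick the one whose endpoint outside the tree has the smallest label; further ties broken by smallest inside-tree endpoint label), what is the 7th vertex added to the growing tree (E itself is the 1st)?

Prim, starting at E.
Step 1: frontier [D–E 23] → take D–E (23); add D.
Step 2: frontier [D–F 3, C–D 9] → take D–F (3); add F.
Step 3: frontier [C–D 9, F–H 20, B–F 22] → take C–D (9); add C.
Step 4: frontier [C–G 11, B–C 12, C–H 18, F–H 20, B–F 22] → take C–G (11); add G.
Step 5: frontier [B–C 12, C–H 18, F–H 20, B–F 22] → take B–C (12); add B.
Step 6: frontier [A–B 11, C–H 18, F–H 20] → take A–B (11); add A.
Step 7: frontier [C–H 18, F–H 20] → take C–H (18); add H.
Vertex order: E, D, F, C, G, B, A, H. The 7th vertex is A.

A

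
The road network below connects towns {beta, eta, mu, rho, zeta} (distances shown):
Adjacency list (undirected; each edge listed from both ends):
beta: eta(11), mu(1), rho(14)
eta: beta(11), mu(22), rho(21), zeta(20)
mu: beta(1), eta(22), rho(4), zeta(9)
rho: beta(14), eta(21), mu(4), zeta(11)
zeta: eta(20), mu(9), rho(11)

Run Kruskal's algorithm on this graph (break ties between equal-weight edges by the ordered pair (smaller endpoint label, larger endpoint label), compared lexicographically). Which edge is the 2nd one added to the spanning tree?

Sort edges by weight, then run Kruskal:
beta mu (1): add. Components now {eta} {beta,mu} {zeta} {rho}
mu rho (4): add. Components now {eta} {beta,mu,rho} {zeta}
mu zeta (9): add. Components now {eta} {beta,mu,rho,zeta}
beta eta (11): add. Components now {beta,eta,mu,rho,zeta}
The 2nd edge added is mu rho.

mu-rho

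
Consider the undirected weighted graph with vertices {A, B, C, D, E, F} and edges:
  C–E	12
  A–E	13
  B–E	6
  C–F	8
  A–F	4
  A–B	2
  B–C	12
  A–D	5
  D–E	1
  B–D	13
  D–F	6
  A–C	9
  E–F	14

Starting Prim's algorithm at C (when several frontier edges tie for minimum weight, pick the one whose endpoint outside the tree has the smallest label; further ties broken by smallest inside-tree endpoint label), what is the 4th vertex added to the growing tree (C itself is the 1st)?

Prim's algorithm from C:
Step 1: cheapest edge leaving the tree is C–F (8); add F.
Step 2: cheapest edge leaving the tree is A–F (4); add A.
Step 3: cheapest edge leaving the tree is A–B (2); add B.
Step 4: cheapest edge leaving the tree is A–D (5); add D.
Step 5: cheapest edge leaving the tree is D–E (1); add E.
Vertex order: C, F, A, B, D, E. The 4th vertex is B.

B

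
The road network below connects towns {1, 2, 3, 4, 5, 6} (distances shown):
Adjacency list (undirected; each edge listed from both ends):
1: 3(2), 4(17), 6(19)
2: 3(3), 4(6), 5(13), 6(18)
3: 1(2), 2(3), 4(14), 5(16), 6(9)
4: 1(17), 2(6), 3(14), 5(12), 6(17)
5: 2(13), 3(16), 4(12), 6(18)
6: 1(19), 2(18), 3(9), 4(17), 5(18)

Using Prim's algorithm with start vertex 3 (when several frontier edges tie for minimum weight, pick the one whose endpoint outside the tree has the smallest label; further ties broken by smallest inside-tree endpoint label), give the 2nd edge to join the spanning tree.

2-3

Grow the tree from 3 using Prim:
Step 1: cheapest edge leaving the tree is 1–3 (2); add 1.
Step 2: cheapest edge leaving the tree is 2–3 (3); add 2.
Step 3: cheapest edge leaving the tree is 2–4 (6); add 4.
Step 4: cheapest edge leaving the tree is 3–6 (9); add 6.
Step 5: cheapest edge leaving the tree is 4–5 (12); add 5.
The 2nd edge added is 2–3.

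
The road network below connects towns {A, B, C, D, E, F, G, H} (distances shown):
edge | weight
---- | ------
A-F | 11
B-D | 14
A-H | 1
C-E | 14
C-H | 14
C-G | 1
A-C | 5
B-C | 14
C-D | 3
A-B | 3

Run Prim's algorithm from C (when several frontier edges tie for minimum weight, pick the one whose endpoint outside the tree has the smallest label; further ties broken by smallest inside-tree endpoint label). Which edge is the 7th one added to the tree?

Prim, starting at C.
Step 1: cheapest edge leaving the tree is C-G (1); add G.
Step 2: cheapest edge leaving the tree is C-D (3); add D.
Step 3: cheapest edge leaving the tree is A-C (5); add A.
Step 4: cheapest edge leaving the tree is A-H (1); add H.
Step 5: cheapest edge leaving the tree is A-B (3); add B.
Step 6: cheapest edge leaving the tree is A-F (11); add F.
Step 7: cheapest edge leaving the tree is C-E (14); add E.
The 7th edge added is C-E.

C-E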